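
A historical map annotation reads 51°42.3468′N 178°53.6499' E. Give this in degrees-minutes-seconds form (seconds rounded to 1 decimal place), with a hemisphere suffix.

Latitude: 42.34680′ → 42′ and 0.34680 × 60 = 20.808″
Longitude: fractional minutes 0.64990 × 60 = 38.994″

51°42′20.8″ N, 178°53′39.0″ E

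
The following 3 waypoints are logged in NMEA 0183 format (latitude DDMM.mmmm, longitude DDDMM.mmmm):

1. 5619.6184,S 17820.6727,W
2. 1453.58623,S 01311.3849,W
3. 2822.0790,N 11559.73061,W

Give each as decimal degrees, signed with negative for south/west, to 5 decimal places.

Point 1:
  Latitude: degrees = first 2 digits = 56, minutes = 19.6184; 56 + 19.6184/60 = 56.326973
  S → negative
  λ: degrees = first 3 digits = 178, minutes = 20.6727; 178 + 20.6727/60 = 178.344545
  W → negative
Point 2:
  Latitude: split at 2 digits → 14° and 53.58623′; 14 + 53.58623/60 = 14.893104
  S ⇒ negate
  Longitude: split at 3 digits → 013° and 11.3849′; 13 + 11.3849/60 = 13.189748
  W → negative
Point 3:
  Lat: degrees = first 2 digits = 28, minutes = 22.079; 28 + 22.079/60 = 28.367983
  N → positive
  Longitude: split at 3 digits → 115° and 59.73061′; 115 + 59.73061/60 = 115.995510
  W ⇒ negate

1. -56.32697, -178.34455
2. -14.89310, -13.18975
3. 28.36798, -115.99551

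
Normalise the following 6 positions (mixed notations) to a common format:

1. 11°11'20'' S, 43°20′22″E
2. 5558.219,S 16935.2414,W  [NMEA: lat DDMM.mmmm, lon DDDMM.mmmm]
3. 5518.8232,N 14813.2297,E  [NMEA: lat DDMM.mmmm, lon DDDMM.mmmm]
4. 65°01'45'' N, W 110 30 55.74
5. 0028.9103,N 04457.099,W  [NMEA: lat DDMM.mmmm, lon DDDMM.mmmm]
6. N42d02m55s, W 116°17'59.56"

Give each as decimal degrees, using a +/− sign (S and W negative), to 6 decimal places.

1. -11.188889, 43.339444
2. -55.970317, -169.587357
3. 55.313720, 148.220495
4. 65.029167, -110.515483
5. 0.481838, -44.951650
6. 42.048611, -116.299878

Point 1:
  Lat: 11° + 11/60 + 20/3600 = 11 + 0.183333 + 0.005556 = 11.1888889
  hemisphere S, so the sign is −
  λ: 43 + 20/60 + 22/3600 = 43.3394444
  E → positive
Point 2:
  φ: degrees = first 2 digits = 55, minutes = 58.219; 55 + 58.219/60 = 55.9703167
  hemisphere S, so the sign is −
  Lon: degrees = first 3 digits = 169, minutes = 35.2414; 169 + 35.2414/60 = 169.5873567
  hemisphere W, so the sign is −
Point 3:
  Lat: degrees = first 2 digits = 55, minutes = 18.8232; 55 + 18.8232/60 = 55.3137200
  N → positive
  Longitude: split at 3 digits → 148° and 13.2297′; 148 + 13.2297/60 = 148.2204950
  E ⇒ keep positive
Point 4:
  Lat: 65° + 1/60 + 45/3600 = 65 + 0.016667 + 0.012500 = 65.0291667
  N → positive
  λ: 30′ + 55.74″ = 30.92900′; 110 + 30.92900/60 = 110.5154833
  W ⇒ negate
Point 5:
  φ: split at 2 digits → 00° and 28.9103′; 0 + 28.9103/60 = 0.4818383
  N → positive
  Longitude: degrees = first 3 digits = 44, minutes = 57.099; 44 + 57.099/60 = 44.9516500
  hemisphere W, so the sign is −
Point 6:
  Latitude: 2′ + 55″ = 2.91667′; 42 + 2.91667/60 = 42.0486111
  N → positive
  Longitude: 116° + 17/60 + 59.56/3600 = 116 + 0.283333 + 0.016544 = 116.2998778
  hemisphere W, so the sign is −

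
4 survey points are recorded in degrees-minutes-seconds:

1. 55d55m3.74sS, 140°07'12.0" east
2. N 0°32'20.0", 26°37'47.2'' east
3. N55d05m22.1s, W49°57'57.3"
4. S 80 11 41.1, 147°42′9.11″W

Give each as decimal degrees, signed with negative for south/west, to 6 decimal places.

Point 1:
  φ: 55 + 55/60 + 3.74/3600 = 55.9177056
  S ⇒ negate
  Lon: 7′ + 12″ = 7.20000′; 140 + 7.20000/60 = 140.1200000
  E → positive
Point 2:
  Latitude: 32′ + 20″ = 32.33333′; 0 + 32.33333/60 = 0.5388889
  N ⇒ keep positive
  Lon: 26° + 37/60 + 47.2/3600 = 26 + 0.616667 + 0.013111 = 26.6297778
  E ⇒ keep positive
Point 3:
  φ: 55 + 5/60 + 22.1/3600 = 55.0894722
  N → positive
  λ: 49° + 57/60 + 57.3/3600 = 49 + 0.950000 + 0.015917 = 49.9659167
  hemisphere W, so the sign is −
Point 4:
  Lat: 80° + 11/60 + 41.1/3600 = 80 + 0.183333 + 0.011417 = 80.1947500
  S ⇒ negate
  λ: 147 + 42/60 + 9.11/3600 = 147.7025306
  W ⇒ negate

1. -55.917706, 140.120000
2. 0.538889, 26.629778
3. 55.089472, -49.965917
4. -80.194750, -147.702531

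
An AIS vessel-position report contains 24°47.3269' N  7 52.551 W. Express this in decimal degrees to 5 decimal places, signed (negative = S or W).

Latitude: 24 + 47.3269/60 = 24.788782
N ⇒ keep positive
Longitude: 7 + 52.551/60 = 7.875850
W → negative

24.78878, -7.87585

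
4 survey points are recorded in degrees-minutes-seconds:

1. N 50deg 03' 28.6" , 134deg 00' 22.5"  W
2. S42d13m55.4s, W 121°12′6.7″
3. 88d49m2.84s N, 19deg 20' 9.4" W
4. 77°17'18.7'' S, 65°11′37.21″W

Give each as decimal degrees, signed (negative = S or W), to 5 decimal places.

1. 50.05794, -134.00625
2. -42.23206, -121.20186
3. 88.81746, -19.33594
4. -77.28853, -65.19367

Point 1:
  Lat: 50° + 3/60 + 28.6/3600 = 50 + 0.050000 + 0.007944 = 50.057944
  N ⇒ keep positive
  Lon: 0′ + 22.5″ = 0.37500′; 134 + 0.37500/60 = 134.006250
  hemisphere W, so the sign is −
Point 2:
  Latitude: 42° + 13/60 + 55.4/3600 = 42 + 0.216667 + 0.015389 = 42.232056
  S → negative
  Lon: 121° + 12/60 + 6.7/3600 = 121 + 0.200000 + 0.001861 = 121.201861
  W ⇒ negate
Point 3:
  Lat: 88 + 49/60 + 2.84/3600 = 88.817456
  N → positive
  Lon: 19° + 20/60 + 9.4/3600 = 19 + 0.333333 + 0.002611 = 19.335944
  W → negative
Point 4:
  Lat: 77 + 17/60 + 18.7/3600 = 77.288528
  hemisphere S, so the sign is −
  Lon: 11′ + 37.21″ = 11.62017′; 65 + 11.62017/60 = 65.193669
  hemisphere W, so the sign is −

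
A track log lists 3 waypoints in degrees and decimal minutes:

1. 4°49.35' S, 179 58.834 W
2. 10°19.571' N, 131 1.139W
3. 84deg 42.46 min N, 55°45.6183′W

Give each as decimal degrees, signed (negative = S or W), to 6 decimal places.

Point 1:
  Lat: 4 + 49.35/60 = 4.8225000
  S → negative
  λ: 179 + 58.834/60 = 179.9805667
  W → negative
Point 2:
  Lat: 19.571′ = 0.326183°; total 10.3261833
  N ⇒ keep positive
  λ: 1.139′ = 0.018983°; total 131.0189833
  W ⇒ negate
Point 3:
  φ: 42.46′ = 0.707667°; total 84.7076667
  N ⇒ keep positive
  λ: 45.6183′ = 0.760305°; total 55.7603050
  W ⇒ negate

1. -4.822500, -179.980567
2. 10.326183, -131.018983
3. 84.707667, -55.760305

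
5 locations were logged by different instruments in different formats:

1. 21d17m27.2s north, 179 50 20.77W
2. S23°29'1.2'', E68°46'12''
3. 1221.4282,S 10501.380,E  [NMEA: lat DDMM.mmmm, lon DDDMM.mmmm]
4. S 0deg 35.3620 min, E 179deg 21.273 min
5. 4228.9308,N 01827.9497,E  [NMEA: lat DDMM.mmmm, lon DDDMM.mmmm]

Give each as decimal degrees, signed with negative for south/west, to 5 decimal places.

Point 1:
  φ: 17′ + 27.2″ = 17.45333′; 21 + 17.45333/60 = 21.290889
  N → positive
  λ: 179° + 50/60 + 20.77/3600 = 179 + 0.833333 + 0.005769 = 179.839103
  W ⇒ negate
Point 2:
  Latitude: 23 + 29/60 + 1.2/3600 = 23.483667
  S → negative
  Longitude: 68 + 46/60 + 12/3600 = 68.770000
  E → positive
Point 3:
  Latitude: degrees = first 2 digits = 12, minutes = 21.4282; 12 + 21.4282/60 = 12.357137
  S → negative
  Lon: degrees = first 3 digits = 105, minutes = 1.38; 105 + 1.38/60 = 105.023000
  E → positive
Point 4:
  Lat: 35.362′ = 0.589367°; total 0.589367
  S ⇒ negate
  Lon: 179 + 21.273/60 = 179.354550
  E → positive
Point 5:
  Lat: degrees = first 2 digits = 42, minutes = 28.9308; 42 + 28.9308/60 = 42.482180
  N ⇒ keep positive
  Longitude: split at 3 digits → 018° and 27.9497′; 18 + 27.9497/60 = 18.465828
  E ⇒ keep positive

1. 21.29089, -179.83910
2. -23.48367, 68.77000
3. -12.35714, 105.02300
4. -0.58937, 179.35455
5. 42.48218, 18.46583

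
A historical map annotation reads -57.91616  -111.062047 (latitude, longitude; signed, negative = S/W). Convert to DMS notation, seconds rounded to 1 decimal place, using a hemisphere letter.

57°54′58.2″ S, 111°03′43.4″ W

Latitude is negative → S; |value| = 57.916160
Latitude: whole degrees 57; 54.96960′ → 54′ and 58.176″
Longitude is negative → W; |value| = 111.062047
λ: whole degrees 111; 3.72282′ → 3′ and 43.369″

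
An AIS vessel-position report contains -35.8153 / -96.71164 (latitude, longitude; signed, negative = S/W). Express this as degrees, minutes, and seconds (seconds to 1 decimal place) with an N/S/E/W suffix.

35°48′55.1″ S, 96°42′41.9″ W

Latitude is negative → S; |value| = 35.815300
Latitude: 0.815300 × 60 = 48.91800′ → 48′, remainder × 60 = 55.080″
Longitude is negative → W; |value| = 96.711640
Longitude: whole degrees 96; 42.69840′ → 42′ and 41.904″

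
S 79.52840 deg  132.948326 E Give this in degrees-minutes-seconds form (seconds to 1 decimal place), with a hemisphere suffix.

79°31′42.2″ S, 132°56′54.0″ E

Latitude: 0.528400 × 60 = 31.70400′ → 31′, remainder × 60 = 42.240″
Lon: 0.948326 × 60 = 56.89956′ → 56′, remainder × 60 = 53.974″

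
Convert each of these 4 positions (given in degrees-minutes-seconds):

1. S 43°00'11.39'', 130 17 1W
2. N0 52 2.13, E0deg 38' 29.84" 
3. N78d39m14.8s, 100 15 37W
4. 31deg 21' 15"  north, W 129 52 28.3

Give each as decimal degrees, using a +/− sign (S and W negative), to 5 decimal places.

Point 1:
  φ: 0′ + 11.39″ = 0.18983′; 43 + 0.18983/60 = 43.003164
  hemisphere S, so the sign is −
  Lon: 17′ + 1″ = 17.01667′; 130 + 17.01667/60 = 130.283611
  hemisphere W, so the sign is −
Point 2:
  φ: 52′ + 2.13″ = 52.03550′; 0 + 52.03550/60 = 0.867258
  N ⇒ keep positive
  Longitude: 0 + 38/60 + 29.84/3600 = 0.641622
  E → positive
Point 3:
  Lat: 78° + 39/60 + 14.8/3600 = 78 + 0.650000 + 0.004111 = 78.654111
  N → positive
  Lon: 100° + 15/60 + 37/3600 = 100 + 0.250000 + 0.010278 = 100.260278
  hemisphere W, so the sign is −
Point 4:
  Lat: 21′ + 15″ = 21.25000′; 31 + 21.25000/60 = 31.354167
  N → positive
  Longitude: 129 + 52/60 + 28.3/3600 = 129.874528
  W → negative

1. -43.00316, -130.28361
2. 0.86726, 0.64162
3. 78.65411, -100.26028
4. 31.35417, -129.87453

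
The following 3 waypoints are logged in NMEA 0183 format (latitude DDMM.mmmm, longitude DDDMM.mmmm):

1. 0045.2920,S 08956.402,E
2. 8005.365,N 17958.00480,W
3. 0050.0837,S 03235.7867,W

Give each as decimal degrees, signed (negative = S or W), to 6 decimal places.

Point 1:
  Latitude: degrees = first 2 digits = 0, minutes = 45.292; 0 + 45.292/60 = 0.7548667
  S ⇒ negate
  λ: degrees = first 3 digits = 89, minutes = 56.402; 89 + 56.402/60 = 89.9400333
  E → positive
Point 2:
  Lat: split at 2 digits → 80° and 5.365′; 80 + 5.365/60 = 80.0894167
  N ⇒ keep positive
  Lon: degrees = first 3 digits = 179, minutes = 58.0048; 179 + 58.0048/60 = 179.9667467
  hemisphere W, so the sign is −
Point 3:
  φ: degrees = first 2 digits = 0, minutes = 50.0837; 0 + 50.0837/60 = 0.8347283
  S ⇒ negate
  Lon: degrees = first 3 digits = 32, minutes = 35.7867; 32 + 35.7867/60 = 32.5964450
  hemisphere W, so the sign is −

1. -0.754867, 89.940033
2. 80.089417, -179.966747
3. -0.834728, -32.596445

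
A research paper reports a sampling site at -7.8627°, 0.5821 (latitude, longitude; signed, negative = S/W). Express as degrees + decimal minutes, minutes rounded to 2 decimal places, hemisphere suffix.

Latitude is negative → S; |value| = 7.862700
Lat: fractional part 0.862700 → 51.7620 minutes
λ: minutes = (0.582100 − 0) × 60 = 34.9260

7° 51.76′ S, 0° 34.93′ E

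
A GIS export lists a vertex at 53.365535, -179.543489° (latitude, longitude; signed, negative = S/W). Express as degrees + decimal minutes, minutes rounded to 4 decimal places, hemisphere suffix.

Latitude: minutes = (53.365535 − 53) × 60 = 21.932100
Longitude is negative → W; |value| = 179.543489
Lon: minutes = (179.543489 − 179) × 60 = 32.609340

53° 21.9321′ N, 179° 32.6093′ W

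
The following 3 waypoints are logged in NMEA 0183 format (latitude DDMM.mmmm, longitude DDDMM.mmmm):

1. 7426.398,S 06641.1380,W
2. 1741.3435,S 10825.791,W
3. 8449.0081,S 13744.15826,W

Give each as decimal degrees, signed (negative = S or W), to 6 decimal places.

1. -74.439967, -66.685633
2. -17.689058, -108.429850
3. -84.816802, -137.735971

Point 1:
  Latitude: split at 2 digits → 74° and 26.398′; 74 + 26.398/60 = 74.4399667
  S ⇒ negate
  Longitude: split at 3 digits → 066° and 41.138′; 66 + 41.138/60 = 66.6856333
  W ⇒ negate
Point 2:
  φ: split at 2 digits → 17° and 41.3435′; 17 + 41.3435/60 = 17.6890583
  hemisphere S, so the sign is −
  λ: degrees = first 3 digits = 108, minutes = 25.791; 108 + 25.791/60 = 108.4298500
  W ⇒ negate
Point 3:
  Lat: degrees = first 2 digits = 84, minutes = 49.0081; 84 + 49.0081/60 = 84.8168017
  hemisphere S, so the sign is −
  λ: split at 3 digits → 137° and 44.15826′; 137 + 44.15826/60 = 137.7359710
  W → negative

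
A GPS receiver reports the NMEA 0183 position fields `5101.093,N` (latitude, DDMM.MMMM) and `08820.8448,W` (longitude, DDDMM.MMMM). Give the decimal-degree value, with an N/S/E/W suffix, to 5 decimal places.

51.01822° N, 88.34741° W

φ: degrees = first 2 digits = 51, minutes = 1.093; 51 + 1.093/60 = 51.018217
Lon: degrees = first 3 digits = 88, minutes = 20.8448; 88 + 20.8448/60 = 88.347413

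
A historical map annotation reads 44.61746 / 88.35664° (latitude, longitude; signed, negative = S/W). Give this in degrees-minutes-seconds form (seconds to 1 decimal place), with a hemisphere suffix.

44°37′2.9″ N, 88°21′23.9″ E

Latitude: whole degrees 44; 37.04760′ → 37′ and 2.856″
Longitude: 0.356640 × 60 = 21.39840′ → 21′, remainder × 60 = 23.904″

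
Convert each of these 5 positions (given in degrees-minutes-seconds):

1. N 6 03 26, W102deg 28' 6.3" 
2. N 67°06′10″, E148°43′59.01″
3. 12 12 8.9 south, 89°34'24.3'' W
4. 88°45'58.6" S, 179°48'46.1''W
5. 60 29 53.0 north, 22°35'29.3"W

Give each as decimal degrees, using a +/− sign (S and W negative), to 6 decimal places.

1. 6.057222, -102.468417
2. 67.102778, 148.733058
3. -12.202472, -89.573417
4. -88.766278, -179.812806
5. 60.498056, -22.591472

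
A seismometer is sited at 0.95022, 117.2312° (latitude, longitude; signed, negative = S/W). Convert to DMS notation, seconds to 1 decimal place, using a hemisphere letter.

0°57′0.8″ N, 117°13′52.3″ E

Lat: 0.950220 × 60 = 57.01320′ → 57′, remainder × 60 = 0.792″
Lon: whole degrees 117; 13.87200′ → 13′ and 52.320″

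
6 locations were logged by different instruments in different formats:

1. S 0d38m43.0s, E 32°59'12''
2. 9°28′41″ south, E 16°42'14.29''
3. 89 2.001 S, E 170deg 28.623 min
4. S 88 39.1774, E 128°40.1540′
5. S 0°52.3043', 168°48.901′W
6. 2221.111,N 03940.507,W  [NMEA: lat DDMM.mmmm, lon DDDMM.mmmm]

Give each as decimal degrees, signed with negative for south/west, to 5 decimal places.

Point 1:
  φ: 38′ + 43″ = 38.71667′; 0 + 38.71667/60 = 0.645278
  hemisphere S, so the sign is −
  λ: 32 + 59/60 + 12/3600 = 32.986667
  E → positive
Point 2:
  φ: 28′ + 41″ = 28.68333′; 9 + 28.68333/60 = 9.478056
  hemisphere S, so the sign is −
  Longitude: 16° + 42/60 + 14.29/3600 = 16 + 0.700000 + 0.003969 = 16.703969
  E → positive
Point 3:
  Lat: 89 + 2.001/60 = 89.033350
  S → negative
  Longitude: 170 + 28.623/60 = 170.477050
  E ⇒ keep positive
Point 4:
  φ: 39.1774′ = 0.652957°; total 88.652957
  S → negative
  λ: 128 + 40.154/60 = 128.669233
  E ⇒ keep positive
Point 5:
  Latitude: 0 + 52.3043/60 = 0.871738
  S ⇒ negate
  Lon: 168 + 48.901/60 = 168.815017
  hemisphere W, so the sign is −
Point 6:
  φ: degrees = first 2 digits = 22, minutes = 21.111; 22 + 21.111/60 = 22.351850
  N ⇒ keep positive
  Longitude: split at 3 digits → 039° and 40.507′; 39 + 40.507/60 = 39.675117
  hemisphere W, so the sign is −

1. -0.64528, 32.98667
2. -9.47806, 16.70397
3. -89.03335, 170.47705
4. -88.65296, 128.66923
5. -0.87174, -168.81502
6. 22.35185, -39.67512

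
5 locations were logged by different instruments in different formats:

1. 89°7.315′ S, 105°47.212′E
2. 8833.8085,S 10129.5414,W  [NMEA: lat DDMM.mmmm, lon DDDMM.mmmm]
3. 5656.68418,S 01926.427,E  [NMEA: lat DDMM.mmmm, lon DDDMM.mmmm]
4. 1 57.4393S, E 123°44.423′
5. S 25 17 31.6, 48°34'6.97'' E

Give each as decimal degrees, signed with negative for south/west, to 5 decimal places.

1. -89.12192, 105.78687
2. -88.56348, -101.49236
3. -56.94474, 19.44045
4. -1.95732, 123.74038
5. -25.29211, 48.56860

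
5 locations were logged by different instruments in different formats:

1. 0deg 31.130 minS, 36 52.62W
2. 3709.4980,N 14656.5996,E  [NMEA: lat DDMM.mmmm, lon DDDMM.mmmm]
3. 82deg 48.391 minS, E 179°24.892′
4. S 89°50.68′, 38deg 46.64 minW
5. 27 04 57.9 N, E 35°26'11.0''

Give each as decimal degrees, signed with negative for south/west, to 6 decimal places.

Point 1:
  Latitude: 0 + 31.13/60 = 0.5188333
  hemisphere S, so the sign is −
  Lon: 36 + 52.62/60 = 36.8770000
  W ⇒ negate
Point 2:
  Latitude: split at 2 digits → 37° and 9.498′; 37 + 9.498/60 = 37.1583000
  N ⇒ keep positive
  Longitude: split at 3 digits → 146° and 56.5996′; 146 + 56.5996/60 = 146.9433267
  E ⇒ keep positive
Point 3:
  Latitude: 82 + 48.391/60 = 82.8065167
  S → negative
  Lon: 179 + 24.892/60 = 179.4148667
  E → positive
Point 4:
  φ: 50.68′ = 0.844667°; total 89.8446667
  S → negative
  λ: 38 + 46.64/60 = 38.7773333
  W ⇒ negate
Point 5:
  φ: 27° + 4/60 + 57.9/3600 = 27 + 0.066667 + 0.016083 = 27.0827500
  N ⇒ keep positive
  λ: 35° + 26/60 + 11/3600 = 35 + 0.433333 + 0.003056 = 35.4363889
  E → positive

1. -0.518833, -36.877000
2. 37.158300, 146.943327
3. -82.806517, 179.414867
4. -89.844667, -38.777333
5. 27.082750, 35.436389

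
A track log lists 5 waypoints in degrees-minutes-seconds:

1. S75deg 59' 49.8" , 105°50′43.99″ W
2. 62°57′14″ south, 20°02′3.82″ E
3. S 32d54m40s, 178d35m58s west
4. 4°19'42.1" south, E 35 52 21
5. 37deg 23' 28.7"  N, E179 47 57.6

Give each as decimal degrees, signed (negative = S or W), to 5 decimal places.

1. -75.99717, -105.84555
2. -62.95389, 20.03439
3. -32.91111, -178.59944
4. -4.32836, 35.87250
5. 37.39131, 179.79933

Point 1:
  Latitude: 75° + 59/60 + 49.8/3600 = 75 + 0.983333 + 0.013833 = 75.997167
  hemisphere S, so the sign is −
  Longitude: 50′ + 43.99″ = 50.73317′; 105 + 50.73317/60 = 105.845553
  hemisphere W, so the sign is −
Point 2:
  φ: 62° + 57/60 + 14/3600 = 62 + 0.950000 + 0.003889 = 62.953889
  S → negative
  λ: 20 + 2/60 + 3.82/3600 = 20.034394
  E ⇒ keep positive
Point 3:
  Lat: 32° + 54/60 + 40/3600 = 32 + 0.900000 + 0.011111 = 32.911111
  hemisphere S, so the sign is −
  Longitude: 178 + 35/60 + 58/3600 = 178.599444
  hemisphere W, so the sign is −
Point 4:
  Lat: 19′ + 42.1″ = 19.70167′; 4 + 19.70167/60 = 4.328361
  S ⇒ negate
  Lon: 35° + 52/60 + 21/3600 = 35 + 0.866667 + 0.005833 = 35.872500
  E → positive
Point 5:
  φ: 23′ + 28.7″ = 23.47833′; 37 + 23.47833/60 = 37.391306
  N ⇒ keep positive
  Longitude: 179° + 47/60 + 57.6/3600 = 179 + 0.783333 + 0.016000 = 179.799333
  E ⇒ keep positive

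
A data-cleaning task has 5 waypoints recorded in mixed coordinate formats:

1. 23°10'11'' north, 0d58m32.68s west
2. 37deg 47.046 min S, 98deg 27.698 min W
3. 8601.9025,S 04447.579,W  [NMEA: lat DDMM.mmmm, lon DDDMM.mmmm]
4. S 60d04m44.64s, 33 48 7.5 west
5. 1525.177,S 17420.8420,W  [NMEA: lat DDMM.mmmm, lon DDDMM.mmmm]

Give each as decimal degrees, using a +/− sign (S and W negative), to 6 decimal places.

1. 23.169722, -0.975744
2. -37.784100, -98.461633
3. -86.031708, -44.792983
4. -60.079067, -33.802083
5. -15.419617, -174.347367

Point 1:
  Lat: 23 + 10/60 + 11/3600 = 23.1697222
  N → positive
  λ: 0° + 58/60 + 32.68/3600 = 0 + 0.966667 + 0.009078 = 0.9757444
  W → negative
Point 2:
  Latitude: 47.046′ = 0.784100°; total 37.7841000
  S → negative
  Lon: 27.698′ = 0.461633°; total 98.4616333
  W ⇒ negate
Point 3:
  Latitude: split at 2 digits → 86° and 1.9025′; 86 + 1.9025/60 = 86.0317083
  hemisphere S, so the sign is −
  Longitude: degrees = first 3 digits = 44, minutes = 47.579; 44 + 47.579/60 = 44.7929833
  W → negative
Point 4:
  φ: 60° + 4/60 + 44.64/3600 = 60 + 0.066667 + 0.012400 = 60.0790667
  S ⇒ negate
  Lon: 48′ + 7.5″ = 48.12500′; 33 + 48.12500/60 = 33.8020833
  W → negative
Point 5:
  Lat: degrees = first 2 digits = 15, minutes = 25.177; 15 + 25.177/60 = 15.4196167
  S ⇒ negate
  Longitude: degrees = first 3 digits = 174, minutes = 20.842; 174 + 20.842/60 = 174.3473667
  W ⇒ negate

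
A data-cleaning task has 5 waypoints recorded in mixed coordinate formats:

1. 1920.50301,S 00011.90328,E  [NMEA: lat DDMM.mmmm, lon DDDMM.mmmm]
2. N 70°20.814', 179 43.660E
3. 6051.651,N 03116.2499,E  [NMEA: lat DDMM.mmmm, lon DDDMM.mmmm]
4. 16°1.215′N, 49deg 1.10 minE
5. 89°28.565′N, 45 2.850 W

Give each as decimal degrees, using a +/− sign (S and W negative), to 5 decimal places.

1. -19.34172, 0.19839
2. 70.34690, 179.72767
3. 60.86085, 31.27083
4. 16.02025, 49.01833
5. 89.47608, -45.04750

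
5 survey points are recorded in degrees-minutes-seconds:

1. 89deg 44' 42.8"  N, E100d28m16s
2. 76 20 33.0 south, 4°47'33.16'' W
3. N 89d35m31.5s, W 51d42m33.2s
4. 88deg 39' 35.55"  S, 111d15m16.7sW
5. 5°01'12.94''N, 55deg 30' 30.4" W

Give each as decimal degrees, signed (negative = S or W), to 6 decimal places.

Point 1:
  Latitude: 89 + 44/60 + 42.8/3600 = 89.7452222
  N → positive
  Lon: 100 + 28/60 + 16/3600 = 100.4711111
  E → positive
Point 2:
  Lat: 76° + 20/60 + 33/3600 = 76 + 0.333333 + 0.009167 = 76.3425000
  S ⇒ negate
  λ: 47′ + 33.16″ = 47.55267′; 4 + 47.55267/60 = 4.7925444
  W → negative
Point 3:
  Lat: 89° + 35/60 + 31.5/3600 = 89 + 0.583333 + 0.008750 = 89.5920833
  N ⇒ keep positive
  Lon: 51 + 42/60 + 33.2/3600 = 51.7092222
  W ⇒ negate
Point 4:
  Latitude: 88° + 39/60 + 35.55/3600 = 88 + 0.650000 + 0.009875 = 88.6598750
  S → negative
  Longitude: 15′ + 16.7″ = 15.27833′; 111 + 15.27833/60 = 111.2546389
  hemisphere W, so the sign is −
Point 5:
  φ: 1′ + 12.94″ = 1.21567′; 5 + 1.21567/60 = 5.0202611
  N ⇒ keep positive
  Longitude: 30′ + 30.4″ = 30.50667′; 55 + 30.50667/60 = 55.5084444
  W → negative

1. 89.745222, 100.471111
2. -76.342500, -4.792544
3. 89.592083, -51.709222
4. -88.659875, -111.254639
5. 5.020261, -55.508444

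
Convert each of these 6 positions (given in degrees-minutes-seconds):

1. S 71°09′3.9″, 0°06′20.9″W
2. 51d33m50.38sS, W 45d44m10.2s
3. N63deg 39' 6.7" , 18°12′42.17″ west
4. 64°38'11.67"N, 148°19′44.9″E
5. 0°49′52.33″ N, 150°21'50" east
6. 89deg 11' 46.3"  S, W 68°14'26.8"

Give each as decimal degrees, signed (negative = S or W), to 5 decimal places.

Point 1:
  Latitude: 9′ + 3.9″ = 9.06500′; 71 + 9.06500/60 = 71.151083
  hemisphere S, so the sign is −
  λ: 6′ + 20.9″ = 6.34833′; 0 + 6.34833/60 = 0.105806
  W → negative
Point 2:
  Latitude: 33′ + 50.38″ = 33.83967′; 51 + 33.83967/60 = 51.563994
  S ⇒ negate
  Longitude: 44′ + 10.2″ = 44.17000′; 45 + 44.17000/60 = 45.736167
  W → negative
Point 3:
  φ: 63° + 39/60 + 6.7/3600 = 63 + 0.650000 + 0.001861 = 63.651861
  N → positive
  Longitude: 12′ + 42.17″ = 12.70283′; 18 + 12.70283/60 = 18.211714
  W ⇒ negate
Point 4:
  Latitude: 64° + 38/60 + 11.67/3600 = 64 + 0.633333 + 0.003242 = 64.636575
  N ⇒ keep positive
  Lon: 148° + 19/60 + 44.9/3600 = 148 + 0.316667 + 0.012472 = 148.329139
  E → positive
Point 5:
  Lat: 49′ + 52.33″ = 49.87217′; 0 + 49.87217/60 = 0.831203
  N → positive
  Lon: 150 + 21/60 + 50/3600 = 150.363889
  E ⇒ keep positive
Point 6:
  Lat: 11′ + 46.3″ = 11.77167′; 89 + 11.77167/60 = 89.196194
  hemisphere S, so the sign is −
  Longitude: 68° + 14/60 + 26.8/3600 = 68 + 0.233333 + 0.007444 = 68.240778
  hemisphere W, so the sign is −

1. -71.15108, -0.10581
2. -51.56399, -45.73617
3. 63.65186, -18.21171
4. 64.63658, 148.32914
5. 0.83120, 150.36389
6. -89.19619, -68.24078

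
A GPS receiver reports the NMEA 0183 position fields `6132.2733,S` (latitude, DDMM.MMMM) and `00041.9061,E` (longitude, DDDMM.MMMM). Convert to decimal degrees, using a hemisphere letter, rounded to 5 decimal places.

Latitude: split at 2 digits → 61° and 32.2733′; 61 + 32.2733/60 = 61.537888
Longitude: degrees = first 3 digits = 0, minutes = 41.9061; 0 + 41.9061/60 = 0.698435

61.53789° S, 0.69844° E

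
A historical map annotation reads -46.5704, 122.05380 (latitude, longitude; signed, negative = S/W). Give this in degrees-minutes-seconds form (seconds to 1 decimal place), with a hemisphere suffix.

46°34′13.4″ S, 122°03′13.7″ E

Latitude is negative → S; |value| = 46.570400
Lat: whole degrees 46; 34.22400′ → 34′ and 13.440″
Longitude: 0.053800° → 3.22800′; 0.22800 × 60 = 13.680″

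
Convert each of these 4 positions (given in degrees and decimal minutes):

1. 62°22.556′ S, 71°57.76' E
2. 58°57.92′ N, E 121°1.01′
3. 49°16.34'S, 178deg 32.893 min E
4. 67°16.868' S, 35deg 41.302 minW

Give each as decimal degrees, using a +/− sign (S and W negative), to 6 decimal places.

1. -62.375933, 71.962667
2. 58.965333, 121.016833
3. -49.272333, 178.548217
4. -67.281133, -35.688367

Point 1:
  φ: 22.556′ = 0.375933°; total 62.3759333
  S ⇒ negate
  λ: 57.76′ = 0.962667°; total 71.9626667
  E → positive
Point 2:
  Lat: 57.92′ = 0.965333°; total 58.9653333
  N ⇒ keep positive
  Longitude: 1.01′ = 0.016833°; total 121.0168333
  E ⇒ keep positive
Point 3:
  Latitude: 16.34′ = 0.272333°; total 49.2723333
  S → negative
  Lon: 32.893′ = 0.548217°; total 178.5482167
  E → positive
Point 4:
  φ: 67 + 16.868/60 = 67.2811333
  hemisphere S, so the sign is −
  Lon: 41.302′ = 0.688367°; total 35.6883667
  hemisphere W, so the sign is −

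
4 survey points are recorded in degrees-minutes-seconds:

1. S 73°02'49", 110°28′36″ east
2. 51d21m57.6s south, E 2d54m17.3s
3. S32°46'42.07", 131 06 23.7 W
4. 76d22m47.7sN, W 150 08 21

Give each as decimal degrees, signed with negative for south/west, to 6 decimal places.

1. -73.046944, 110.476667
2. -51.366000, 2.904806
3. -32.778353, -131.106583
4. 76.379917, -150.139167

Point 1:
  Lat: 73 + 2/60 + 49/3600 = 73.0469444
  S ⇒ negate
  Longitude: 28′ + 36″ = 28.60000′; 110 + 28.60000/60 = 110.4766667
  E ⇒ keep positive
Point 2:
  Latitude: 51 + 21/60 + 57.6/3600 = 51.3660000
  S → negative
  λ: 2 + 54/60 + 17.3/3600 = 2.9048056
  E ⇒ keep positive
Point 3:
  Latitude: 32° + 46/60 + 42.07/3600 = 32 + 0.766667 + 0.011686 = 32.7783528
  S ⇒ negate
  λ: 6′ + 23.7″ = 6.39500′; 131 + 6.39500/60 = 131.1065833
  W ⇒ negate
Point 4:
  φ: 22′ + 47.7″ = 22.79500′; 76 + 22.79500/60 = 76.3799167
  N ⇒ keep positive
  λ: 150° + 8/60 + 21/3600 = 150 + 0.133333 + 0.005833 = 150.1391667
  W ⇒ negate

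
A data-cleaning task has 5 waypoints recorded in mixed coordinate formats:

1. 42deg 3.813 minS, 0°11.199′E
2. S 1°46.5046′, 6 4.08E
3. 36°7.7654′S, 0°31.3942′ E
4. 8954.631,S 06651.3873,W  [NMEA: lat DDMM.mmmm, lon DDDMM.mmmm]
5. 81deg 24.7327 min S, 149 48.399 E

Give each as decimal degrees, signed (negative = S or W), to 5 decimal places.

1. -42.06355, 0.18665
2. -1.77508, 6.06800
3. -36.12942, 0.52324
4. -89.91052, -66.85646
5. -81.41221, 149.80665

Point 1:
  φ: 3.813′ = 0.063550°; total 42.063550
  hemisphere S, so the sign is −
  λ: 0 + 11.199/60 = 0.186650
  E ⇒ keep positive
Point 2:
  φ: 1 + 46.5046/60 = 1.775077
  S → negative
  Lon: 4.08′ = 0.068000°; total 6.068000
  E → positive
Point 3:
  φ: 36 + 7.7654/60 = 36.129423
  S ⇒ negate
  λ: 0 + 31.3942/60 = 0.523237
  E → positive
Point 4:
  Latitude: split at 2 digits → 89° and 54.631′; 89 + 54.631/60 = 89.910517
  hemisphere S, so the sign is −
  Lon: split at 3 digits → 066° and 51.3873′; 66 + 51.3873/60 = 66.856455
  hemisphere W, so the sign is −
Point 5:
  Latitude: 81 + 24.7327/60 = 81.412212
  hemisphere S, so the sign is −
  Longitude: 149 + 48.399/60 = 149.806650
  E → positive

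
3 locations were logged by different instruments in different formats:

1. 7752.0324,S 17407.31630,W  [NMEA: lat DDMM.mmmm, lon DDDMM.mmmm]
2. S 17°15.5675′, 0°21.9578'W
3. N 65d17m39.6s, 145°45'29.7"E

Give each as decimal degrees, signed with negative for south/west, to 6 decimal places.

1. -77.867207, -174.121938
2. -17.259458, -0.365963
3. 65.294333, 145.758250

Point 1:
  φ: split at 2 digits → 77° and 52.0324′; 77 + 52.0324/60 = 77.8672067
  S → negative
  Longitude: degrees = first 3 digits = 174, minutes = 7.3163; 174 + 7.3163/60 = 174.1219383
  hemisphere W, so the sign is −
Point 2:
  φ: 17 + 15.5675/60 = 17.2594583
  hemisphere S, so the sign is −
  λ: 0 + 21.9578/60 = 0.3659633
  W → negative
Point 3:
  φ: 65 + 17/60 + 39.6/3600 = 65.2943333
  N ⇒ keep positive
  Lon: 45′ + 29.7″ = 45.49500′; 145 + 45.49500/60 = 145.7582500
  E ⇒ keep positive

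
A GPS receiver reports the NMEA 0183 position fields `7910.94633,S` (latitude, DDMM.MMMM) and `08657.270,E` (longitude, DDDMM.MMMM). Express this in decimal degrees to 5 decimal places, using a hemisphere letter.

Lat: split at 2 digits → 79° and 10.94633′; 79 + 10.94633/60 = 79.182439
Lon: degrees = first 3 digits = 86, minutes = 57.27; 86 + 57.27/60 = 86.954500

79.18244° S, 86.95450° E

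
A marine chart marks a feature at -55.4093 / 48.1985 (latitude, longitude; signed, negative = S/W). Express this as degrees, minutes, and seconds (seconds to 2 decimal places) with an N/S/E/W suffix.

Latitude is negative → S; |value| = 55.409300
Lat: 0.409300° → 24.55800′; 0.55800 × 60 = 33.4800″
Lon: 0.198500 × 60 = 11.91000′ → 11′, remainder × 60 = 54.6000″

55°24′33.48″ S, 48°11′54.60″ E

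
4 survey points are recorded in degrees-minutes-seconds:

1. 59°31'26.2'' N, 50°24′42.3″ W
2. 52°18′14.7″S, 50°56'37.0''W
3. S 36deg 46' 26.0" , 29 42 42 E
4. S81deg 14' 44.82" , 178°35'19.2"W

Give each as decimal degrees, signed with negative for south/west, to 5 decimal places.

Point 1:
  Lat: 59 + 31/60 + 26.2/3600 = 59.523944
  N → positive
  λ: 50° + 24/60 + 42.3/3600 = 50 + 0.400000 + 0.011750 = 50.411750
  hemisphere W, so the sign is −
Point 2:
  Latitude: 18′ + 14.7″ = 18.24500′; 52 + 18.24500/60 = 52.304083
  hemisphere S, so the sign is −
  Lon: 56′ + 37″ = 56.61667′; 50 + 56.61667/60 = 50.943611
  W → negative
Point 3:
  Lat: 36° + 46/60 + 26/3600 = 36 + 0.766667 + 0.007222 = 36.773889
  hemisphere S, so the sign is −
  Longitude: 42′ + 42″ = 42.70000′; 29 + 42.70000/60 = 29.711667
  E → positive
Point 4:
  φ: 81° + 14/60 + 44.82/3600 = 81 + 0.233333 + 0.012450 = 81.245783
  hemisphere S, so the sign is −
  Lon: 178 + 35/60 + 19.2/3600 = 178.588667
  W ⇒ negate

1. 59.52394, -50.41175
2. -52.30408, -50.94361
3. -36.77389, 29.71167
4. -81.24578, -178.58867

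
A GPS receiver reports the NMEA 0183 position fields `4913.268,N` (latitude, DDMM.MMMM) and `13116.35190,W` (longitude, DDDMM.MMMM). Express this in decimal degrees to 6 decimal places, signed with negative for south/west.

Latitude: degrees = first 2 digits = 49, minutes = 13.268; 49 + 13.268/60 = 49.2211333
N → positive
λ: degrees = first 3 digits = 131, minutes = 16.3519; 131 + 16.3519/60 = 131.2725317
W → negative

49.221133, -131.272532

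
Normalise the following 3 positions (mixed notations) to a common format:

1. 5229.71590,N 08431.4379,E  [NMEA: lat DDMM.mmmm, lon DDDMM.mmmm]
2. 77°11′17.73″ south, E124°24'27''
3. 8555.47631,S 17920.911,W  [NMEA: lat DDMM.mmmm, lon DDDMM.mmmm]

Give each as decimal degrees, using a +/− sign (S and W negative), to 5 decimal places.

Point 1:
  Lat: degrees = first 2 digits = 52, minutes = 29.7159; 52 + 29.7159/60 = 52.495265
  N → positive
  λ: degrees = first 3 digits = 84, minutes = 31.4379; 84 + 31.4379/60 = 84.523965
  E ⇒ keep positive
Point 2:
  φ: 11′ + 17.73″ = 11.29550′; 77 + 11.29550/60 = 77.188258
  S → negative
  Lon: 124° + 24/60 + 27/3600 = 124 + 0.400000 + 0.007500 = 124.407500
  E → positive
Point 3:
  φ: degrees = first 2 digits = 85, minutes = 55.47631; 85 + 55.47631/60 = 85.924605
  S ⇒ negate
  λ: split at 3 digits → 179° and 20.911′; 179 + 20.911/60 = 179.348517
  W → negative

1. 52.49527, 84.52397
2. -77.18826, 124.40750
3. -85.92461, -179.34852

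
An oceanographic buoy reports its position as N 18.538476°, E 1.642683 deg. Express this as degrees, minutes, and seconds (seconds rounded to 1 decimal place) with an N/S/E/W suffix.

φ: whole degrees 18; 32.30856′ → 32′ and 18.514″
λ: 0.642683° → 38.56098′; 0.56098 × 60 = 33.659″

18°32′18.5″ N, 1°38′33.7″ E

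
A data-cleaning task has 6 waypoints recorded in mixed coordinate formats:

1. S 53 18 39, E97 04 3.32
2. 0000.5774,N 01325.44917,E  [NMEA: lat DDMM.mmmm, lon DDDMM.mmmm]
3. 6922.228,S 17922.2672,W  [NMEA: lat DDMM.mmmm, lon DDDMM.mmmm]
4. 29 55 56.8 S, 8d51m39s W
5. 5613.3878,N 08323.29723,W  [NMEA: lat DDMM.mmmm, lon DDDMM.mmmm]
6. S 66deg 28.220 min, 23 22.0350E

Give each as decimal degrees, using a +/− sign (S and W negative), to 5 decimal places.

1. -53.31083, 97.06759
2. 0.00962, 13.42415
3. -69.37047, -179.37112
4. -29.93244, -8.86083
5. 56.22313, -83.38829
6. -66.47033, 23.36725

Point 1:
  Lat: 53 + 18/60 + 39/3600 = 53.310833
  S → negative
  Lon: 97° + 4/60 + 3.32/3600 = 97 + 0.066667 + 0.000922 = 97.067589
  E → positive
Point 2:
  Latitude: split at 2 digits → 00° and 0.5774′; 0 + 0.5774/60 = 0.009623
  N ⇒ keep positive
  Lon: split at 3 digits → 013° and 25.44917′; 13 + 25.44917/60 = 13.424153
  E ⇒ keep positive
Point 3:
  Lat: split at 2 digits → 69° and 22.228′; 69 + 22.228/60 = 69.370467
  S ⇒ negate
  λ: split at 3 digits → 179° and 22.2672′; 179 + 22.2672/60 = 179.371120
  W → negative
Point 4:
  Lat: 55′ + 56.8″ = 55.94667′; 29 + 55.94667/60 = 29.932444
  hemisphere S, so the sign is −
  Longitude: 8° + 51/60 + 39/3600 = 8 + 0.850000 + 0.010833 = 8.860833
  W ⇒ negate
Point 5:
  Latitude: degrees = first 2 digits = 56, minutes = 13.3878; 56 + 13.3878/60 = 56.223130
  N ⇒ keep positive
  Lon: split at 3 digits → 083° and 23.29723′; 83 + 23.29723/60 = 83.388287
  W ⇒ negate
Point 6:
  Latitude: 66 + 28.22/60 = 66.470333
  S ⇒ negate
  Longitude: 23 + 22.035/60 = 23.367250
  E → positive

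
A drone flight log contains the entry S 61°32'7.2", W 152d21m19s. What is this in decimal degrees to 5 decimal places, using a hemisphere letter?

φ: 32′ + 7.2″ = 32.12000′; 61 + 32.12000/60 = 61.535333
λ: 21′ + 19″ = 21.31667′; 152 + 21.31667/60 = 152.355278

61.53533° S, 152.35528° W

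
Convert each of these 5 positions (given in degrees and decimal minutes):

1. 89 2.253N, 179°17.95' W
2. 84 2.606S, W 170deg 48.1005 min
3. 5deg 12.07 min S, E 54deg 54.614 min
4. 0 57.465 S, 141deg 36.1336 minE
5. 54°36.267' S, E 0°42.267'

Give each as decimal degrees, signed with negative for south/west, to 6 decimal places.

Point 1:
  Lat: 2.253′ = 0.037550°; total 89.0375500
  N → positive
  λ: 17.95′ = 0.299167°; total 179.2991667
  hemisphere W, so the sign is −
Point 2:
  Lat: 84 + 2.606/60 = 84.0434333
  S → negative
  Lon: 170 + 48.1005/60 = 170.8016750
  W ⇒ negate
Point 3:
  φ: 12.07′ = 0.201167°; total 5.2011667
  S ⇒ negate
  Lon: 54.614′ = 0.910233°; total 54.9102333
  E ⇒ keep positive
Point 4:
  Latitude: 0 + 57.465/60 = 0.9577500
  S ⇒ negate
  Lon: 141 + 36.1336/60 = 141.6022267
  E ⇒ keep positive
Point 5:
  Lat: 54 + 36.267/60 = 54.6044500
  S → negative
  Longitude: 0 + 42.267/60 = 0.7044500
  E → positive

1. 89.037550, -179.299167
2. -84.043433, -170.801675
3. -5.201167, 54.910233
4. -0.957750, 141.602227
5. -54.604450, 0.704450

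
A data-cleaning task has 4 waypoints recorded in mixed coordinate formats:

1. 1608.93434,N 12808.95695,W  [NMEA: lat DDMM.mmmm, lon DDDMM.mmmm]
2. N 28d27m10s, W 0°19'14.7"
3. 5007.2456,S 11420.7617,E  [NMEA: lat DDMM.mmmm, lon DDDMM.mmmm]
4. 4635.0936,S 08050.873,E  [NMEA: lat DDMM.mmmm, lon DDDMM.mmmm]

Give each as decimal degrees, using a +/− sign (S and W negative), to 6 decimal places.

1. 16.148906, -128.149283
2. 28.452778, -0.320750
3. -50.120760, 114.346028
4. -46.584893, 80.847883

Point 1:
  Lat: degrees = first 2 digits = 16, minutes = 8.93434; 16 + 8.93434/60 = 16.1489057
  N → positive
  Longitude: split at 3 digits → 128° and 8.95695′; 128 + 8.95695/60 = 128.1492825
  W ⇒ negate
Point 2:
  Lat: 27′ + 10″ = 27.16667′; 28 + 27.16667/60 = 28.4527778
  N ⇒ keep positive
  λ: 0 + 19/60 + 14.7/3600 = 0.3207500
  hemisphere W, so the sign is −
Point 3:
  Lat: split at 2 digits → 50° and 7.2456′; 50 + 7.2456/60 = 50.1207600
  S → negative
  λ: split at 3 digits → 114° and 20.7617′; 114 + 20.7617/60 = 114.3460283
  E → positive
Point 4:
  Latitude: degrees = first 2 digits = 46, minutes = 35.0936; 46 + 35.0936/60 = 46.5848933
  S ⇒ negate
  Lon: split at 3 digits → 080° and 50.873′; 80 + 50.873/60 = 80.8478833
  E ⇒ keep positive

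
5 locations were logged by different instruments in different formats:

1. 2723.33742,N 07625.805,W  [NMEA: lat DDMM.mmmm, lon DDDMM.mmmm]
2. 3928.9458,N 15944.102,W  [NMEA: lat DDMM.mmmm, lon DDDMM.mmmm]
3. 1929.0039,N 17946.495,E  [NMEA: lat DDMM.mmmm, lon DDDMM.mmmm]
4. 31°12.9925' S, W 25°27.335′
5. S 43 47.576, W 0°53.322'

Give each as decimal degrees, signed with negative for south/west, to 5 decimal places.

1. 27.38896, -76.43008
2. 39.48243, -159.73503
3. 19.48340, 179.77492
4. -31.21654, -25.45558
5. -43.79293, -0.88870

Point 1:
  φ: split at 2 digits → 27° and 23.33742′; 27 + 23.33742/60 = 27.388957
  N → positive
  Longitude: degrees = first 3 digits = 76, minutes = 25.805; 76 + 25.805/60 = 76.430083
  W ⇒ negate
Point 2:
  φ: degrees = first 2 digits = 39, minutes = 28.9458; 39 + 28.9458/60 = 39.482430
  N ⇒ keep positive
  Longitude: split at 3 digits → 159° and 44.102′; 159 + 44.102/60 = 159.735033
  hemisphere W, so the sign is −
Point 3:
  Lat: split at 2 digits → 19° and 29.0039′; 19 + 29.0039/60 = 19.483398
  N ⇒ keep positive
  Lon: degrees = first 3 digits = 179, minutes = 46.495; 179 + 46.495/60 = 179.774917
  E → positive
Point 4:
  Lat: 12.9925′ = 0.216542°; total 31.216542
  hemisphere S, so the sign is −
  Lon: 27.335′ = 0.455583°; total 25.455583
  W ⇒ negate
Point 5:
  φ: 47.576′ = 0.792933°; total 43.792933
  S → negative
  Longitude: 53.322′ = 0.888700°; total 0.888700
  hemisphere W, so the sign is −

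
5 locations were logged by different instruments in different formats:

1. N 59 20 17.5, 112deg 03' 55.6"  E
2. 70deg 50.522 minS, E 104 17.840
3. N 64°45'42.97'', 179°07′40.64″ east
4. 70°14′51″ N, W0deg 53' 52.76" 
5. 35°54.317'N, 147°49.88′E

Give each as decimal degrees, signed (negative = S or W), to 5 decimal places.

Point 1:
  Lat: 59° + 20/60 + 17.5/3600 = 59 + 0.333333 + 0.004861 = 59.338194
  N → positive
  λ: 112° + 3/60 + 55.6/3600 = 112 + 0.050000 + 0.015444 = 112.065444
  E ⇒ keep positive
Point 2:
  Latitude: 70 + 50.522/60 = 70.842033
  S ⇒ negate
  Lon: 104 + 17.84/60 = 104.297333
  E ⇒ keep positive
Point 3:
  φ: 64° + 45/60 + 42.97/3600 = 64 + 0.750000 + 0.011936 = 64.761936
  N → positive
  Lon: 7′ + 40.64″ = 7.67733′; 179 + 7.67733/60 = 179.127956
  E → positive
Point 4:
  φ: 14′ + 51″ = 14.85000′; 70 + 14.85000/60 = 70.247500
  N ⇒ keep positive
  λ: 0° + 53/60 + 52.76/3600 = 0 + 0.883333 + 0.014656 = 0.897989
  hemisphere W, so the sign is −
Point 5:
  Lat: 35 + 54.317/60 = 35.905283
  N → positive
  Lon: 147 + 49.88/60 = 147.831333
  E ⇒ keep positive

1. 59.33819, 112.06544
2. -70.84203, 104.29733
3. 64.76194, 179.12796
4. 70.24750, -0.89799
5. 35.90528, 147.83133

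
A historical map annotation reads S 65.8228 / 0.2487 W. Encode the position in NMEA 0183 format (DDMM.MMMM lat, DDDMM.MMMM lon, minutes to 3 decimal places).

6549.368,S / 00014.922,W

φ: minutes = (65.822800 − 65) × 60 = 49.36800
λ: minutes = (0.248700 − 0) × 60 = 14.92200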